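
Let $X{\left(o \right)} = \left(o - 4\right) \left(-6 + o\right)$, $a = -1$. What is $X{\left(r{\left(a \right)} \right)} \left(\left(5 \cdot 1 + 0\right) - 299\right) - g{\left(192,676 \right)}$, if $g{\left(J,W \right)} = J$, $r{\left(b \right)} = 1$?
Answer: $-4602$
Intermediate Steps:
$X{\left(o \right)} = \left(-6 + o\right) \left(-4 + o\right)$ ($X{\left(o \right)} = \left(-4 + o\right) \left(-6 + o\right) = \left(-6 + o\right) \left(-4 + o\right)$)
$X{\left(r{\left(a \right)} \right)} \left(\left(5 \cdot 1 + 0\right) - 299\right) - g{\left(192,676 \right)} = \left(24 + 1^{2} - 10\right) \left(\left(5 \cdot 1 + 0\right) - 299\right) - 192 = \left(24 + 1 - 10\right) \left(\left(5 + 0\right) - 299\right) - 192 = 15 \left(5 - 299\right) - 192 = 15 \left(-294\right) - 192 = -4410 - 192 = -4602$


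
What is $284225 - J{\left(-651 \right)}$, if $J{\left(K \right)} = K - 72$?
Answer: $284948$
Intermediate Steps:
$J{\left(K \right)} = -72 + K$ ($J{\left(K \right)} = K - 72 = -72 + K$)
$284225 - J{\left(-651 \right)} = 284225 - \left(-72 - 651\right) = 284225 - -723 = 284225 + 723 = 284948$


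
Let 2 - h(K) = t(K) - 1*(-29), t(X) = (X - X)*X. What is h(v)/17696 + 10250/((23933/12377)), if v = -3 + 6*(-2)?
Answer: 320712731687/60502624 ≈ 5300.8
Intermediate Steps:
v = -15 (v = -3 - 12 = -15)
t(X) = 0 (t(X) = (X - X)*X = 0*X = 0)
h(K) = -27 (h(K) = 2 - (0 - 1*(-29)) = 2 - (0 + 29) = 2 - 1*29 = 2 - 29 = -27)
h(v)/17696 + 10250/((23933/12377)) = -27/17696 + 10250/((23933/12377)) = -27*1/17696 + 10250/((23933*(1/12377))) = -27/17696 + 10250/(23933/12377) = -27/17696 + 10250*(12377/23933) = -27/17696 + 126864250/23933 = 320712731687/60502624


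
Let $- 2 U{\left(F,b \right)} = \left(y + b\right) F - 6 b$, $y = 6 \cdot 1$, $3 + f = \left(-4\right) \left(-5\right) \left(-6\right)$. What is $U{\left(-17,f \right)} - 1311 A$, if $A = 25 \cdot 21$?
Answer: $- \frac{1379277}{2} \approx -6.8964 \cdot 10^{5}$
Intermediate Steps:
$A = 525$
$f = -123$ ($f = -3 + \left(-4\right) \left(-5\right) \left(-6\right) = -3 + 20 \left(-6\right) = -3 - 120 = -123$)
$y = 6$
$U{\left(F,b \right)} = 3 b - \frac{F \left(6 + b\right)}{2}$ ($U{\left(F,b \right)} = - \frac{\left(6 + b\right) F - 6 b}{2} = - \frac{F \left(6 + b\right) - 6 b}{2} = - \frac{- 6 b + F \left(6 + b\right)}{2} = 3 b - \frac{F \left(6 + b\right)}{2}$)
$U{\left(-17,f \right)} - 1311 A = \left(\left(-3\right) \left(-17\right) + 3 \left(-123\right) - \left(- \frac{17}{2}\right) \left(-123\right)\right) - 688275 = \left(51 - 369 - \frac{2091}{2}\right) - 688275 = - \frac{2727}{2} - 688275 = - \frac{1379277}{2}$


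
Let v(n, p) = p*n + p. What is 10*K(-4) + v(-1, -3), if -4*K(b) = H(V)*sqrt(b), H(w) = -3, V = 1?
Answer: 15*I ≈ 15.0*I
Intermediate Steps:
K(b) = 3*sqrt(b)/4 (K(b) = -(-3)*sqrt(b)/4 = 3*sqrt(b)/4)
v(n, p) = p + n*p (v(n, p) = n*p + p = p + n*p)
10*K(-4) + v(-1, -3) = 10*(3*sqrt(-4)/4) - 3*(1 - 1) = 10*(3*(2*I)/4) - 3*0 = 10*(3*I/2) + 0 = 15*I + 0 = 15*I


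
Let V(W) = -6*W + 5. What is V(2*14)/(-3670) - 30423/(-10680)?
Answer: 755955/261304 ≈ 2.8930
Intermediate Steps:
V(W) = 5 - 6*W
V(2*14)/(-3670) - 30423/(-10680) = (5 - 12*14)/(-3670) - 30423/(-10680) = (5 - 6*28)*(-1/3670) - 30423*(-1/10680) = (5 - 168)*(-1/3670) + 10141/3560 = -163*(-1/3670) + 10141/3560 = 163/3670 + 10141/3560 = 755955/261304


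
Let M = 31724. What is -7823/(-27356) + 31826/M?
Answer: 39957461/30994348 ≈ 1.2892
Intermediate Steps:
-7823/(-27356) + 31826/M = -7823/(-27356) + 31826/31724 = -7823*(-1/27356) + 31826*(1/31724) = 7823/27356 + 15913/15862 = 39957461/30994348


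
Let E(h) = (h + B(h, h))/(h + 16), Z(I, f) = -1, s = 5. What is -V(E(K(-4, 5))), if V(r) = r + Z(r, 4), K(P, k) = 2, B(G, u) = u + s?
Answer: 1/2 ≈ 0.50000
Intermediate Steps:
B(G, u) = 5 + u (B(G, u) = u + 5 = 5 + u)
E(h) = (5 + 2*h)/(16 + h) (E(h) = (h + (5 + h))/(h + 16) = (5 + 2*h)/(16 + h))
V(r) = -1 + r (V(r) = r - 1 = -1 + r)
-V(E(K(-4, 5))) = -(-1 + (5 + 2*2)/(16 + 2)) = -(-1 + (5 + 4)/18) = -(-1 + (1/18)*9) = -(-1 + 1/2) = -1*(-1/2) = 1/2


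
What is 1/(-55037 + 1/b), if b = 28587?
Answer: -28587/1573342718 ≈ -1.8170e-5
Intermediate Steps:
1/(-55037 + 1/b) = 1/(-55037 + 1/28587) = 1/(-1573342718/28587) = -28587/1573342718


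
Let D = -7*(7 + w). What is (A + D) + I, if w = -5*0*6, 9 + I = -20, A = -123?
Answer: -201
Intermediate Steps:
I = -29 (I = -9 - 20 = -29)
w = 0 (w = 0*6 = 0)
D = -49 (D = -7*(7 + 0) = -7*7 = -49)
(A + D) + I = (-123 - 49) - 29 = -172 - 29 = -201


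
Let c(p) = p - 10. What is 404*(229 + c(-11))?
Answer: 84032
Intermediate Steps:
c(p) = -10 + p
404*(229 + c(-11)) = 404*(229 + (-10 - 11)) = 404*(229 - 21) = 404*208 = 84032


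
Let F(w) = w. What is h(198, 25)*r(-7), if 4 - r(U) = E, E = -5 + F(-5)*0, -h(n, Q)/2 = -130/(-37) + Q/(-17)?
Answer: -23130/629 ≈ -36.773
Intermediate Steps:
h(n, Q) = -260/37 + 2*Q/17 (h(n, Q) = -2*(-130/(-37) + Q/(-17)) = -2*(-130*(-1/37) + Q*(-1/17)) = -2*(130/37 - Q/17) = -260/37 + 2*Q/17)
E = -5 (E = -5 - 5*0 = -5 + 0 = -5)
r(U) = 9 (r(U) = 4 - 1*(-5) = 4 + 5 = 9)
h(198, 25)*r(-7) = (-260/37 + (2/17)*25)*9 = (-260/37 + 50/17)*9 = -2570/629*9 = -23130/629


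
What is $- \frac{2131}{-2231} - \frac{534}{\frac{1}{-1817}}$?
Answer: $\frac{2164692349}{2231} \approx 9.7028 \cdot 10^{5}$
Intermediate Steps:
$- \frac{2131}{-2231} - \frac{534}{\frac{1}{-1817}} = \left(-2131\right) \left(- \frac{1}{2231}\right) - \frac{534}{- \frac{1}{1817}} = \frac{2131}{2231} - -970278 = \frac{2131}{2231} + 970278 = \frac{2164692349}{2231}$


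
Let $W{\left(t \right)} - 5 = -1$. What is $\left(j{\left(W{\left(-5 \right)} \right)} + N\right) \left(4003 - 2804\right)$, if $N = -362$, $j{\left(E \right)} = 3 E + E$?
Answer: $-414854$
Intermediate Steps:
$W{\left(t \right)} = 4$ ($W{\left(t \right)} = 5 - 1 = 4$)
$j{\left(E \right)} = 4 E$
$\left(j{\left(W{\left(-5 \right)} \right)} + N\right) \left(4003 - 2804\right) = \left(4 \cdot 4 - 362\right) \left(4003 - 2804\right) = \left(16 - 362\right) 1199 = \left(-346\right) 1199 = -414854$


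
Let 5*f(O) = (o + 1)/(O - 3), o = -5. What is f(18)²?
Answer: 16/5625 ≈ 0.0028444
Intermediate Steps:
f(O) = -4/(5*(-3 + O)) (f(O) = ((-5 + 1)/(O - 3))/5 = (-4/(-3 + O))/5 = -4/(5*(-3 + O)))
f(18)² = (-4/(-15 + 5*18))² = (-4/(-15 + 90))² = (-4/75)² = 16/5625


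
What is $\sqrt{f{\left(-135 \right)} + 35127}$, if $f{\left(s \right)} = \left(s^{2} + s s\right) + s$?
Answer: $189 \sqrt{2} \approx 267.29$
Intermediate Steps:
$f{\left(s \right)} = s + 2 s^{2}$ ($f{\left(s \right)} = \left(s^{2} + s^{2}\right) + s = 2 s^{2} + s = s + 2 s^{2}$)
$\sqrt{f{\left(-135 \right)} + 35127} = \sqrt{- 135 \left(1 + 2 \left(-135\right)\right) + 35127} = \sqrt{- 135 \left(1 - 270\right) + 35127} = \sqrt{\left(-135\right) \left(-269\right) + 35127} = \sqrt{36315 + 35127} = \sqrt{71442} = 189 \sqrt{2}$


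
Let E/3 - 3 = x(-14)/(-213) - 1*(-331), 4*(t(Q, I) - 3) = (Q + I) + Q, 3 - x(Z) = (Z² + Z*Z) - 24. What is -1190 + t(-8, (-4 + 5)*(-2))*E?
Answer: -383501/142 ≈ -2700.7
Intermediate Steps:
x(Z) = 27 - 2*Z² (x(Z) = 3 - ((Z² + Z*Z) - 24) = 3 - ((Z² + Z²) - 24) = 3 - (2*Z² - 24) = 3 - (-24 + 2*Z²) = 3 + (24 - 2*Z²) = 27 - 2*Z²)
t(Q, I) = 3 + Q/2 + I/4 (t(Q, I) = 3 + ((Q + I) + Q)/4 = 3 + ((I + Q) + Q)/4 = 3 + (I + 2*Q)/4 = 3 + (Q/2 + I/4) = 3 + Q/2 + I/4)
E = 71507/71 (E = 9 + 3*((27 - 2*(-14)²)/(-213) - 1*(-331)) = 9 + 3*((27 - 2*196)*(-1/213) + 331) = 9 + 3*((27 - 392)*(-1/213) + 331) = 9 + 3*(-365*(-1/213) + 331) = 9 + 3*(365/213 + 331) = 9 + 3*(70868/213) = 9 + 70868/71 = 71507/71 ≈ 1007.1)
-1190 + t(-8, (-4 + 5)*(-2))*E = -1190 + (3 + (½)*(-8) + ((-4 + 5)*(-2))/4)*(71507/71) = -1190 + (3 - 4 + (1*(-2))/4)*(71507/71) = -1190 + (3 - 4 + (¼)*(-2))*(71507/71) = -1190 + (3 - 4 - ½)*(71507/71) = -1190 - 3/2*71507/71 = -1190 - 214521/142 = -383501/142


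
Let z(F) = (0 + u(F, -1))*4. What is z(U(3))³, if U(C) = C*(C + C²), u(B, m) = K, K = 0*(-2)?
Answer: 0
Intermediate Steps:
K = 0
u(B, m) = 0
z(F) = 0 (z(F) = (0 + 0)*4 = 0*4 = 0)
z(U(3))³ = 0³ = 0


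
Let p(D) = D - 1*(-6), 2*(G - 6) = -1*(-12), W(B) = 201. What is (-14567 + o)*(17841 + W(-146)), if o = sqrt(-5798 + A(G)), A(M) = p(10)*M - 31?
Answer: -262817814 + 18042*I*sqrt(5637) ≈ -2.6282e+8 + 1.3546e+6*I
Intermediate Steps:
G = 12 (G = 6 + (-1*(-12))/2 = 6 + (1/2)*12 = 6 + 6 = 12)
p(D) = 6 + D (p(D) = D + 6 = 6 + D)
A(M) = -31 + 16*M (A(M) = (6 + 10)*M - 31 = 16*M - 31 = -31 + 16*M)
o = I*sqrt(5637) (o = sqrt(-5798 + (-31 + 16*12)) = sqrt(-5798 + (-31 + 192)) = sqrt(-5798 + 161) = sqrt(-5637) = I*sqrt(5637) ≈ 75.08*I)
(-14567 + o)*(17841 + W(-146)) = (-14567 + I*sqrt(5637))*(17841 + 201) = (-14567 + I*sqrt(5637))*18042 = -262817814 + 18042*I*sqrt(5637)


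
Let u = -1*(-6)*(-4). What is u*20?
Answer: -480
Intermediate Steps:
u = -24 (u = 6*(-4) = -24)
u*20 = -24*20 = -480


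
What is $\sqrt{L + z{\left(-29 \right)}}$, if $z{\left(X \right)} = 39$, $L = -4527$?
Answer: $2 i \sqrt{1122} \approx 66.993 i$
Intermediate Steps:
$\sqrt{L + z{\left(-29 \right)}} = \sqrt{-4527 + 39} = \sqrt{-4488} = 2 i \sqrt{1122}$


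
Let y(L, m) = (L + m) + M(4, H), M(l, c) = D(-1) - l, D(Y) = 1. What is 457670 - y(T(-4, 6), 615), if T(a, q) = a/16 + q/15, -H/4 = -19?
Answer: 9141157/20 ≈ 4.5706e+5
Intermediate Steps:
H = 76 (H = -4*(-19) = 76)
T(a, q) = q/15 + a/16 (T(a, q) = a*(1/16) + q*(1/15) = a/16 + q/15 = q/15 + a/16)
M(l, c) = 1 - l
y(L, m) = -3 + L + m (y(L, m) = (L + m) + (1 - 1*4) = (L + m) + (1 - 4) = (L + m) - 3 = -3 + L + m)
457670 - y(T(-4, 6), 615) = 457670 - (-3 + ((1/15)*6 + (1/16)*(-4)) + 615) = 457670 - (-3 + (2/5 - 1/4) + 615) = 457670 - (-3 + 3/20 + 615) = 457670 - 1*12243/20 = 457670 - 12243/20 = 9141157/20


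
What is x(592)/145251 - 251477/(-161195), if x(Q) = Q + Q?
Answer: 36718140607/23413734945 ≈ 1.5682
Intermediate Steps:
x(Q) = 2*Q
x(592)/145251 - 251477/(-161195) = (2*592)/145251 - 251477/(-161195) = 1184*(1/145251) - 251477*(-1/161195) = 1184/145251 + 251477/161195 = 36718140607/23413734945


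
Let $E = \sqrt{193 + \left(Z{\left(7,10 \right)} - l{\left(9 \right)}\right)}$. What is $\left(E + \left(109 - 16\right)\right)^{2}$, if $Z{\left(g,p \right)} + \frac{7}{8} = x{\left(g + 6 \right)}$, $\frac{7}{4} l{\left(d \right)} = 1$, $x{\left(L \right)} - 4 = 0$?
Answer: $\frac{\left(2604 + \sqrt{153314}\right)^{2}}{784} \approx 11446.0$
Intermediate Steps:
$x{\left(L \right)} = 4$ ($x{\left(L \right)} = 4 + 0 = 4$)
$l{\left(d \right)} = \frac{4}{7}$ ($l{\left(d \right)} = \frac{4}{7} \cdot 1 = \frac{4}{7}$)
$Z{\left(g,p \right)} = \frac{25}{8}$ ($Z{\left(g,p \right)} = - \frac{7}{8} + 4 = \frac{25}{8}$)
$E = \frac{\sqrt{153314}}{28}$ ($E = \sqrt{193 + \left(\frac{25}{8} - \frac{4}{7}\right)} = \sqrt{193 + \frac{143}{56}} = \sqrt{\frac{10951}{56}} = \frac{\sqrt{153314}}{28} \approx 13.984$)
$\left(E + \left(109 - 16\right)\right)^{2} = \left(\frac{\sqrt{153314}}{28} + \left(109 - 16\right)\right)^{2} = \left(\frac{\sqrt{153314}}{28} + 93\right)^{2} = \left(93 + \frac{\sqrt{153314}}{28}\right)^{2}$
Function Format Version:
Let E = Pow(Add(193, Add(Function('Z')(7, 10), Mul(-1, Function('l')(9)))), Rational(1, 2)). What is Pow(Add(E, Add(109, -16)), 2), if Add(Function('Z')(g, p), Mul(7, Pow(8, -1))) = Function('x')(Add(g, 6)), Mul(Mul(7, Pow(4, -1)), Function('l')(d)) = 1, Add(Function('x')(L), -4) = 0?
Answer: Mul(Rational(1, 784), Pow(Add(2604, Pow(153314, Rational(1, 2))), 2)) ≈ 11446.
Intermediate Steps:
Function('x')(L) = 4 (Function('x')(L) = Add(4, 0) = 4)
Function('l')(d) = Rational(4, 7) (Function('l')(d) = Mul(Rational(4, 7), 1) = Rational(4, 7))
Function('Z')(g, p) = Rational(25, 8) (Function('Z')(g, p) = Add(Rational(-7, 8), 4) = Rational(25, 8))
E = Mul(Rational(1, 28), Pow(153314, Rational(1, 2))) (E = Pow(Add(193, Add(Rational(25, 8), Mul(-1, Rational(4, 7)))), Rational(1, 2)) = Pow(Add(193, Add(Rational(25, 8), Rational(-4, 7))), Rational(1, 2)) = Pow(Add(193, Rational(143, 56)), Rational(1, 2)) = Pow(Rational(10951, 56), Rational(1, 2)) = Mul(Rational(1, 28), Pow(153314, Rational(1, 2))) ≈ 13.984)
Pow(Add(E, Add(109, -16)), 2) = Pow(Add(Mul(Rational(1, 28), Pow(153314, Rational(1, 2))), Add(109, -16)), 2) = Pow(Add(Mul(Rational(1, 28), Pow(153314, Rational(1, 2))), 93), 2) = Pow(Add(93, Mul(Rational(1, 28), Pow(153314, Rational(1, 2)))), 2)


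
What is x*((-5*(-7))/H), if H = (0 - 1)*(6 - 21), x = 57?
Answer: 133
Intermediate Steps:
H = 15 (H = -1*(-15) = 15)
x*((-5*(-7))/H) = 57*(-5*(-7)/15) = 57*(35*(1/15)) = 57*(7/3) = 133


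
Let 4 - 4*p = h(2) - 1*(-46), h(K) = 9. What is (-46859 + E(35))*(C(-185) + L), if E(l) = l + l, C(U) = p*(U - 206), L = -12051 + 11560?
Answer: -841125853/4 ≈ -2.1028e+8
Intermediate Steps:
L = -491
p = -51/4 (p = 1 - (9 - 1*(-46))/4 = 1 - (9 + 46)/4 = 1 - 1/4*55 = 1 - 55/4 = -51/4 ≈ -12.750)
C(U) = 5253/2 - 51*U/4 (C(U) = -51*(U - 206)/4 = -51*(-206 + U)/4 = 5253/2 - 51*U/4)
E(l) = 2*l
(-46859 + E(35))*(C(-185) + L) = (-46859 + 2*35)*((5253/2 - 51/4*(-185)) - 491) = (-46859 + 70)*((5253/2 + 9435/4) - 491) = -46789*(19941/4 - 491) = -46789*17977/4 = -841125853/4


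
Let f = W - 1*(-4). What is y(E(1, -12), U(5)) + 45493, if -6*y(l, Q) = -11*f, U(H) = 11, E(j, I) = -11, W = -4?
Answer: 45493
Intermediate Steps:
f = 0 (f = -4 - 1*(-4) = -4 + 4 = 0)
y(l, Q) = 0 (y(l, Q) = -(-11)*0/6 = -⅙*0 = 0)
y(E(1, -12), U(5)) + 45493 = 0 + 45493 = 45493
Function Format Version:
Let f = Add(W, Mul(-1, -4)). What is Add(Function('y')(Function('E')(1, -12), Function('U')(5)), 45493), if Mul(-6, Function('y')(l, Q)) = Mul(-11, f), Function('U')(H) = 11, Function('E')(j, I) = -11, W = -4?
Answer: 45493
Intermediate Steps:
f = 0 (f = Add(-4, Mul(-1, -4)) = Add(-4, 4) = 0)
Function('y')(l, Q) = 0 (Function('y')(l, Q) = Mul(Rational(-1, 6), Mul(-11, 0)) = Mul(Rational(-1, 6), 0) = 0)
Add(Function('y')(Function('E')(1, -12), Function('U')(5)), 45493) = Add(0, 45493) = 45493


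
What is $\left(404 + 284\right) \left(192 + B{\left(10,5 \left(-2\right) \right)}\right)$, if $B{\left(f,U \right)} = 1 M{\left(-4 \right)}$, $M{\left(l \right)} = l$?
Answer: $129344$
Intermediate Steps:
$B{\left(f,U \right)} = -4$ ($B{\left(f,U \right)} = 1 \left(-4\right) = -4$)
$\left(404 + 284\right) \left(192 + B{\left(10,5 \left(-2\right) \right)}\right) = \left(404 + 284\right) \left(192 - 4\right) = 688 \cdot 188 = 129344$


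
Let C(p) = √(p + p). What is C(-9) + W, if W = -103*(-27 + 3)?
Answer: 2472 + 3*I*√2 ≈ 2472.0 + 4.2426*I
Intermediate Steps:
C(p) = √2*√p (C(p) = √(2*p) = √2*√p)
W = 2472 (W = -103*(-24) = 2472)
C(-9) + W = √2*√(-9) + 2472 = √2*(3*I) + 2472 = 3*I*√2 + 2472 = 2472 + 3*I*√2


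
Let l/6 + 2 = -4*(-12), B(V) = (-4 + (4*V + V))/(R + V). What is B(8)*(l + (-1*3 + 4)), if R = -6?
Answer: 4986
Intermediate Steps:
B(V) = (-4 + 5*V)/(-6 + V) (B(V) = (-4 + (4*V + V))/(-6 + V) = (-4 + 5*V)/(-6 + V))
l = 276 (l = -12 + 6*(-4*(-12)) = -12 + 6*48 = -12 + 288 = 276)
B(8)*(l + (-1*3 + 4)) = ((-4 + 5*8)/(-6 + 8))*(276 + (-1*3 + 4)) = ((-4 + 40)/2)*(276 + (-3 + 4)) = ((½)*36)*(276 + 1) = 18*277 = 4986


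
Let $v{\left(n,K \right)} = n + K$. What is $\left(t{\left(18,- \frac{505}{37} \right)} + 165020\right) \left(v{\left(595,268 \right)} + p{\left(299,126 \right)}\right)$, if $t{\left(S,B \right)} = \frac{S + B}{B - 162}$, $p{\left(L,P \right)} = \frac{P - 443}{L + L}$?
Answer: $\frac{553131237652983}{3886402} \approx 1.4232 \cdot 10^{8}$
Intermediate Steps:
$p{\left(L,P \right)} = \frac{-443 + P}{2 L}$
$t{\left(S,B \right)} = \frac{B + S}{-162 + B}$
$v{\left(n,K \right)} = K + n$
$\left(t{\left(18,- \frac{505}{37} \right)} + 165020\right) \left(v{\left(595,268 \right)} + p{\left(299,126 \right)}\right) = \left(\frac{- \frac{505}{37} + 18}{-162 - \frac{505}{37}} + 165020\right) \left(\left(268 + 595\right) + \frac{-443 + 126}{2 \cdot 299}\right) = \left(\frac{\left(-505\right) \frac{1}{37} + 18}{-162 - \frac{505}{37}} + 165020\right) \left(863 + \frac{1}{2} \cdot \frac{1}{299} \left(-317\right)\right) = \left(\frac{- \frac{505}{37} + 18}{-162 - \frac{505}{37}} + 165020\right) \left(863 - \frac{317}{598}\right) = \left(\frac{1}{- \frac{6499}{37}} \cdot \frac{161}{37} + 165020\right) \frac{515757}{598} = \left(\left(- \frac{37}{6499}\right) \frac{161}{37} + 165020\right) \frac{515757}{598} = \left(- \frac{161}{6499} + 165020\right) \frac{515757}{598} = \frac{1072464819}{6499} \cdot \frac{515757}{598} = \frac{553131237652983}{3886402}$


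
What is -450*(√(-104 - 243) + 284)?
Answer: -127800 - 450*I*√347 ≈ -1.278e+5 - 8382.6*I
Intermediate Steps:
-450*(√(-104 - 243) + 284) = -450*(√(-347) + 284) = -450*(I*√347 + 284) = -450*(284 + I*√347) = -127800 - 450*I*√347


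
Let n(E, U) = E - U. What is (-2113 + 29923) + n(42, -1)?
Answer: 27853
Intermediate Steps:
(-2113 + 29923) + n(42, -1) = (-2113 + 29923) + (42 - 1*(-1)) = 27810 + (42 + 1) = 27810 + 43 = 27853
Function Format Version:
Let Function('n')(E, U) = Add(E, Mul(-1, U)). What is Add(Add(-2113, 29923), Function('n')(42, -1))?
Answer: 27853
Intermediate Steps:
Add(Add(-2113, 29923), Function('n')(42, -1)) = Add(Add(-2113, 29923), Add(42, Mul(-1, -1))) = Add(27810, Add(42, 1)) = Add(27810, 43) = 27853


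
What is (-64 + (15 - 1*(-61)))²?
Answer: 144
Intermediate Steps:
(-64 + (15 - 1*(-61)))² = (-64 + (15 + 61))² = (-64 + 76)² = 12² = 144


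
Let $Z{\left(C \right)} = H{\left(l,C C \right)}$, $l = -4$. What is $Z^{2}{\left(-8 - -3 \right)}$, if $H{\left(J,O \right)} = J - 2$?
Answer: $36$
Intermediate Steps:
$H{\left(J,O \right)} = -2 + J$
$Z{\left(C \right)} = -6$ ($Z{\left(C \right)} = -2 - 4 = -6$)
$Z^{2}{\left(-8 - -3 \right)} = \left(-6\right)^{2} = 36$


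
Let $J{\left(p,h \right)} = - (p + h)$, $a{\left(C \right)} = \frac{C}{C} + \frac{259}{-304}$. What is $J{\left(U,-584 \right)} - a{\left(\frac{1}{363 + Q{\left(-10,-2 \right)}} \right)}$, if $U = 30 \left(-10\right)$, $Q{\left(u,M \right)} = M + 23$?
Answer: $\frac{268691}{304} \approx 883.85$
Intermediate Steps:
$Q{\left(u,M \right)} = 23 + M$
$U = -300$
$a{\left(C \right)} = \frac{45}{304}$ ($a{\left(C \right)} = 1 + 259 \left(- \frac{1}{304}\right) = 1 - \frac{259}{304} = \frac{45}{304}$)
$J{\left(p,h \right)} = - h - p$ ($J{\left(p,h \right)} = - (h + p) = - h - p$)
$J{\left(U,-584 \right)} - a{\left(\frac{1}{363 + Q{\left(-10,-2 \right)}} \right)} = \left(\left(-1\right) \left(-584\right) - -300\right) - \frac{45}{304} = \left(584 + 300\right) - \frac{45}{304} = 884 - \frac{45}{304} = \frac{268691}{304}$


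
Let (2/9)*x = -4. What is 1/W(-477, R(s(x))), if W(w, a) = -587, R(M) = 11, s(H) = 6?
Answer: -1/587 ≈ -0.0017036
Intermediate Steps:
x = -18 (x = (9/2)*(-4) = -18)
1/W(-477, R(s(x))) = 1/(-587) = -1/587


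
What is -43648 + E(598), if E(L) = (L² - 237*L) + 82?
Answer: 172312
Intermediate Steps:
E(L) = 82 + L² - 237*L
-43648 + E(598) = -43648 + (82 + 598² - 237*598) = -43648 + (82 + 357604 - 141726) = -43648 + 215960 = 172312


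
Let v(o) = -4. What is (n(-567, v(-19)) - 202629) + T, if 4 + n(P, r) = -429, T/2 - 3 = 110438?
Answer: 17820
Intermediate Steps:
T = 220882 (T = 6 + 2*110438 = 6 + 220876 = 220882)
n(P, r) = -433 (n(P, r) = -4 - 429 = -433)
(n(-567, v(-19)) - 202629) + T = (-433 - 202629) + 220882 = -203062 + 220882 = 17820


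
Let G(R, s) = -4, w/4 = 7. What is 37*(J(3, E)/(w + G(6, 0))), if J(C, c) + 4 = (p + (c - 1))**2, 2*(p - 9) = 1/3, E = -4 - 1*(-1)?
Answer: 30229/864 ≈ 34.987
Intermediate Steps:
E = -3 (E = -4 + 1 = -3)
w = 28 (w = 4*7 = 28)
p = 55/6 (p = 9 + (1/2)/3 = 9 + (1/2)*(1/3) = 9 + 1/6 = 55/6 ≈ 9.1667)
J(C, c) = -4 + (49/6 + c)**2 (J(C, c) = -4 + (55/6 + (c - 1))**2 = -4 + (55/6 + (-1 + c))**2 = -4 + (49/6 + c)**2)
37*(J(3, E)/(w + G(6, 0))) = 37*((-4 + (49 + 6*(-3))**2/36)/(28 - 4)) = 37*((-4 + (49 - 18)**2/36)/24) = 37*((-4 + (1/36)*31**2)/24) = 37*((-4 + (1/36)*961)/24) = 37*((-4 + 961/36)/24) = 37*((1/24)*(817/36)) = 37*(817/864) = 30229/864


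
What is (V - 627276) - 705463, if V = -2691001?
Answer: -4023740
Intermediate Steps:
(V - 627276) - 705463 = (-2691001 - 627276) - 705463 = -3318277 - 705463 = -4023740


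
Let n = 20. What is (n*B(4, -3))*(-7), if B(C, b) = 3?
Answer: -420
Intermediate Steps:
(n*B(4, -3))*(-7) = (20*3)*(-7) = 60*(-7) = -420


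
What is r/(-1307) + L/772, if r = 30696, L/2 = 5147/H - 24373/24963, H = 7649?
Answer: -1131240826700942/48165307162737 ≈ -23.487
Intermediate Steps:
L = -115889032/190941987 (L = 2*(5147/7649 - 24373/24963) = 2*(-57944516/190941987) = -115889032/190941987 ≈ -0.60693)
r/(-1307) + L/772 = 30696/(-1307) - 115889032/190941987/772 = 30696*(-1/1307) - 115889032/190941987*1/772 = -30696/1307 - 28972258/36851803491 = -1131240826700942/48165307162737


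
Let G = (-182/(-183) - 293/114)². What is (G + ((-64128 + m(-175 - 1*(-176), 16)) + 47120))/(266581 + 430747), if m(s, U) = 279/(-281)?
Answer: -231095185397563/9475732596247488 ≈ -0.024388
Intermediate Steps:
m(s, U) = -279/281 (m(s, U) = 279*(-1/281) = -279/281)
G = 120055849/48358116 (G = (-182*(-1/183) - 293*1/114)² = (182/183 - 293/114)² = (-10957/6954)² = 120055849/48358116 ≈ 2.4826)
(G + ((-64128 + m(-175 - 1*(-176), 16)) + 47120))/(266581 + 430747) = (120055849/48358116 + ((-64128 - 279/281) + 47120))/(266581 + 430747) = (120055849/48358116 + (-18020247/281 + 47120))/697328 = (120055849/48358116 - 4779527/281)*(1/697328) = -231095185397563/13588630596*1/697328 = -231095185397563/9475732596247488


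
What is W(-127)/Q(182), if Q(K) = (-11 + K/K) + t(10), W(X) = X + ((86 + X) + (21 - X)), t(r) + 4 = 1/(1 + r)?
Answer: 220/153 ≈ 1.4379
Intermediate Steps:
t(r) = -4 + 1/(1 + r)
W(X) = 107 + X (W(X) = X + 107 = 107 + X)
Q(K) = -153/11 (Q(K) = (-11 + K/K) + (-3 - 4*10)/(1 + 10) = (-11 + 1) + (-3 - 40)/11 = -10 + (1/11)*(-43) = -10 - 43/11 = -153/11)
W(-127)/Q(182) = (107 - 127)/(-153/11) = -20*(-11/153) = 220/153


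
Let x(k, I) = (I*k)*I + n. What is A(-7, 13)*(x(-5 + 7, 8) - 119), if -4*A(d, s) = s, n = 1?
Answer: -65/2 ≈ -32.500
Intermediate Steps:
A(d, s) = -s/4
x(k, I) = 1 + k*I**2 (x(k, I) = (I*k)*I + 1 = k*I**2 + 1 = 1 + k*I**2)
A(-7, 13)*(x(-5 + 7, 8) - 119) = (-1/4*13)*((1 + (-5 + 7)*8**2) - 119) = -13*((1 + 2*64) - 119)/4 = -13*((1 + 128) - 119)/4 = -13*(129 - 119)/4 = -13/4*10 = -65/2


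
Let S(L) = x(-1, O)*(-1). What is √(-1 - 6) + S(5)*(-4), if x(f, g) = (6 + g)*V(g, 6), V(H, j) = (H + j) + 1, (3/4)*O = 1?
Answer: 2200/9 + I*√7 ≈ 244.44 + 2.6458*I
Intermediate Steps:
O = 4/3 (O = (4/3)*1 = 4/3 ≈ 1.3333)
V(H, j) = 1 + H + j
x(f, g) = (6 + g)*(7 + g) (x(f, g) = (6 + g)*(1 + g + 6) = (6 + g)*(7 + g))
S(L) = -550/9 (S(L) = ((6 + 4/3)*(7 + 4/3))*(-1) = ((22/3)*(25/3))*(-1) = (550/9)*(-1) = -550/9)
√(-1 - 6) + S(5)*(-4) = √(-1 - 6) - 550/9*(-4) = √(-7) + 2200/9 = I*√7 + 2200/9 = 2200/9 + I*√7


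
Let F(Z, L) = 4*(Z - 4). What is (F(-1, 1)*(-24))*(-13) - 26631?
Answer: -32871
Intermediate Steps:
F(Z, L) = -16 + 4*Z (F(Z, L) = 4*(-4 + Z) = -16 + 4*Z)
(F(-1, 1)*(-24))*(-13) - 26631 = ((-16 + 4*(-1))*(-24))*(-13) - 26631 = ((-16 - 4)*(-24))*(-13) - 26631 = -20*(-24)*(-13) - 26631 = 480*(-13) - 26631 = -6240 - 26631 = -32871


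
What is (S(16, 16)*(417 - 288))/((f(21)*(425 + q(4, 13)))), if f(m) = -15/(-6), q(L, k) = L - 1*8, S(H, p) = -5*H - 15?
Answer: -4902/421 ≈ -11.644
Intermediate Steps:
S(H, p) = -15 - 5*H
q(L, k) = -8 + L (q(L, k) = L - 8 = -8 + L)
f(m) = 5/2 (f(m) = -15*(-⅙) = 5/2)
(S(16, 16)*(417 - 288))/((f(21)*(425 + q(4, 13)))) = ((-15 - 5*16)*(417 - 288))/((5*(425 + (-8 + 4))/2)) = ((-15 - 80)*129)/((5*(425 - 4)/2)) = (-95*129)/(((5/2)*421)) = -12255/2105/2 = -12255*2/2105 = -4902/421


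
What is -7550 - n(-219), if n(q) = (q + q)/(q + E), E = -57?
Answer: -347373/46 ≈ -7551.6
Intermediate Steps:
n(q) = 2*q/(-57 + q) (n(q) = (q + q)/(q - 57) = (2*q)/(-57 + q) = 2*q/(-57 + q))
-7550 - n(-219) = -7550 - 2*(-219)/(-57 - 219) = -7550 - 2*(-219)/(-276) = -7550 - 2*(-219)*(-1)/276 = -7550 - 1*73/46 = -7550 - 73/46 = -347373/46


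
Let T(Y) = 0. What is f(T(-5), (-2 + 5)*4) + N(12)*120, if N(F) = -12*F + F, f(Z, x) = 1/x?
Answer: -190079/12 ≈ -15840.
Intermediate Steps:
f(Z, x) = 1/x
N(F) = -11*F
f(T(-5), (-2 + 5)*4) + N(12)*120 = 1/((-2 + 5)*4) - 11*12*120 = 1/(3*4) - 132*120 = 1/12 - 15840 = -190079/12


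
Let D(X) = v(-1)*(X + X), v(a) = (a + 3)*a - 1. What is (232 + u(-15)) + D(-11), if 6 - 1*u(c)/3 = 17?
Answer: 265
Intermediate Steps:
v(a) = -1 + a*(3 + a) (v(a) = (3 + a)*a - 1 = a*(3 + a) - 1 = -1 + a*(3 + a))
u(c) = -33 (u(c) = 18 - 3*17 = 18 - 51 = -33)
D(X) = -6*X (D(X) = (-1 + (-1)² + 3*(-1))*(X + X) = (-1 + 1 - 3)*(2*X) = -6*X)
(232 + u(-15)) + D(-11) = (232 - 33) - 6*(-11) = 199 + 66 = 265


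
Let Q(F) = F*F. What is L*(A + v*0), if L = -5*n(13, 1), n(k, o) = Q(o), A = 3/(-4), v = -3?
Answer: 15/4 ≈ 3.7500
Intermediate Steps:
A = -¾ (A = 3*(-¼) = -¾ ≈ -0.75000)
Q(F) = F²
n(k, o) = o²
L = -5 (L = -5*1² = -5*1 = -5)
L*(A + v*0) = -5*(-¾ - 3*0) = -5*(-¾ + 0) = -5*(-¾) = 15/4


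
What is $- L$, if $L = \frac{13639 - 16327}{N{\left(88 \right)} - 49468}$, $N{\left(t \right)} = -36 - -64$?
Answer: $- \frac{28}{515} \approx -0.054369$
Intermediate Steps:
$N{\left(t \right)} = 28$ ($N{\left(t \right)} = -36 + 64 = 28$)
$L = \frac{28}{515}$ ($L = \frac{13639 - 16327}{28 - 49468} = - \frac{2688}{-49440} = \left(-2688\right) \left(- \frac{1}{49440}\right) = \frac{28}{515} \approx 0.054369$)
$- L = \left(-1\right) \frac{28}{515} = - \frac{28}{515}$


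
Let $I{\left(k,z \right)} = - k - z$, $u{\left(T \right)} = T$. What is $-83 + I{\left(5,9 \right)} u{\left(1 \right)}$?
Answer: $-97$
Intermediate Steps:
$-83 + I{\left(5,9 \right)} u{\left(1 \right)} = -83 + \left(\left(-1\right) 5 - 9\right) 1 = -83 + \left(-5 - 9\right) 1 = -83 - 14 = -97$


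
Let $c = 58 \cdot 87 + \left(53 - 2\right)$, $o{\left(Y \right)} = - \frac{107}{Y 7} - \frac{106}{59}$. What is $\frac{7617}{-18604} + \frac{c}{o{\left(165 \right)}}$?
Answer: $- \frac{6462802184691}{2395134772} \approx -2698.3$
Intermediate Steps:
$o{\left(Y \right)} = - \frac{106}{59} - \frac{107}{7 Y}$ ($o{\left(Y \right)} = - \frac{107}{7 Y} - \frac{106}{59} = - \frac{106}{59} - \frac{107}{7 Y}$)
$c = 5097$ ($c = 5046 + \left(53 - 2\right) = 5046 + 51 = 5097$)
$\frac{7617}{-18604} + \frac{c}{o{\left(165 \right)}} = \frac{7617}{-18604} + \frac{5097}{\frac{1}{413} \cdot \frac{1}{165} \left(-6313 - 122430\right)} = 7617 \left(- \frac{1}{18604}\right) + \frac{5097}{\frac{1}{413} \cdot \frac{1}{165} \left(-6313 - 122430\right)} = - \frac{7617}{18604} + \frac{5097}{\frac{1}{413} \cdot \frac{1}{165} \left(-128743\right)} = - \frac{7617}{18604} + \frac{5097}{- \frac{128743}{68145}} = - \frac{7617}{18604} + 5097 \left(- \frac{68145}{128743}\right) = - \frac{7617}{18604} - \frac{347335065}{128743} = - \frac{6462802184691}{2395134772}$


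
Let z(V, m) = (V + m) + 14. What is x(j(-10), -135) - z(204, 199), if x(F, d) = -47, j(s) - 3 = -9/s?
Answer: -464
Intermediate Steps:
z(V, m) = 14 + V + m
j(s) = 3 - 9/s
x(j(-10), -135) - z(204, 199) = -47 - (14 + 204 + 199) = -47 - 1*417 = -47 - 417 = -464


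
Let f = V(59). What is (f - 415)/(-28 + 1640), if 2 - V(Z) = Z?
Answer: -118/403 ≈ -0.29280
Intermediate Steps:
V(Z) = 2 - Z
f = -57 (f = 2 - 1*59 = 2 - 59 = -57)
(f - 415)/(-28 + 1640) = (-57 - 415)/(-28 + 1640) = -472/1612 = -472*1/1612 = -118/403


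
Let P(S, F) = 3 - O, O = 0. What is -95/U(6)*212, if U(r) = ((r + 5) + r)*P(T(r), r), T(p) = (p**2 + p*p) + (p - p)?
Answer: -20140/51 ≈ -394.90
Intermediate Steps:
T(p) = 2*p**2 (T(p) = (p**2 + p**2) + 0 = 2*p**2 + 0 = 2*p**2)
P(S, F) = 3 (P(S, F) = 3 - 1*0 = 3 + 0 = 3)
U(r) = 15 + 6*r (U(r) = ((r + 5) + r)*3 = ((5 + r) + r)*3 = (5 + 2*r)*3 = 15 + 6*r)
-95/U(6)*212 = -95/(15 + 6*6)*212 = -95/(15 + 36)*212 = -95/51*212 = -20140/51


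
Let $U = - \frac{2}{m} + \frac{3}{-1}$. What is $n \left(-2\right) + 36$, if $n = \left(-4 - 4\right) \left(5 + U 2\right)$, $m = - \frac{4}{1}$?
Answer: $36$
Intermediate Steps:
$m = -4$ ($m = \left(-4\right) 1 = -4$)
$U = - \frac{5}{2}$ ($U = - \frac{2}{-4} + \frac{3}{-1} = \left(-2\right) \left(- \frac{1}{4}\right) + 3 \left(-1\right) = \frac{1}{2} - 3 = - \frac{5}{2} \approx -2.5$)
$n = 0$ ($n = \left(-4 - 4\right) \left(5 - 5\right) = - 8 \left(5 - 5\right) = \left(-8\right) 0 = 0$)
$n \left(-2\right) + 36 = 0 \left(-2\right) + 36 = 0 + 36 = 36$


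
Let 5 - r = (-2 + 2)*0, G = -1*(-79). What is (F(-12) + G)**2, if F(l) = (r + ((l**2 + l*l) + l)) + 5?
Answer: 133225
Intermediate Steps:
G = 79
r = 5 (r = 5 - (-2 + 2)*0 = 5 - 0*0 = 5 - 1*0 = 5 + 0 = 5)
F(l) = 10 + l + 2*l**2 (F(l) = (5 + ((l**2 + l*l) + l)) + 5 = (5 + ((l**2 + l**2) + l)) + 5 = (5 + (2*l**2 + l)) + 5 = (5 + (l + 2*l**2)) + 5 = (5 + l + 2*l**2) + 5 = 10 + l + 2*l**2)
(F(-12) + G)**2 = ((10 - 12 + 2*(-12)**2) + 79)**2 = ((10 - 12 + 2*144) + 79)**2 = ((10 - 12 + 288) + 79)**2 = (286 + 79)**2 = 365**2 = 133225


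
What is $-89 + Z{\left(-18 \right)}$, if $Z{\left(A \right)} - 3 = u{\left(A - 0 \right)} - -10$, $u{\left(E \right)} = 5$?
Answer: $-71$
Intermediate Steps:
$Z{\left(A \right)} = 18$ ($Z{\left(A \right)} = 3 + \left(5 - -10\right) = 3 + \left(5 + 10\right) = 3 + 15 = 18$)
$-89 + Z{\left(-18 \right)} = -89 + 18 = -71$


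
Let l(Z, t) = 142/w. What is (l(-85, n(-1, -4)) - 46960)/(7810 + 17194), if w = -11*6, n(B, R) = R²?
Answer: -221393/117876 ≈ -1.8782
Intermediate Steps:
w = -66
l(Z, t) = -71/33 (l(Z, t) = 142/(-66) = 142*(-1/66) = -71/33)
(l(-85, n(-1, -4)) - 46960)/(7810 + 17194) = (-71/33 - 46960)/(7810 + 17194) = -1549751/33/25004 = -1549751/33*1/25004 = -221393/117876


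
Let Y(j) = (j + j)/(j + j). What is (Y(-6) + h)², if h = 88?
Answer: 7921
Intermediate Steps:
Y(j) = 1 (Y(j) = (2*j)/((2*j)) = (2*j)*(1/(2*j)) = 1)
(Y(-6) + h)² = (1 + 88)² = 89² = 7921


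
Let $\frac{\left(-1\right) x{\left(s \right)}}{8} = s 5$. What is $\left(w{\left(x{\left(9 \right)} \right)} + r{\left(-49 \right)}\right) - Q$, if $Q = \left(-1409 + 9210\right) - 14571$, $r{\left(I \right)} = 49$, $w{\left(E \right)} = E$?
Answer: $6459$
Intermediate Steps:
$x{\left(s \right)} = - 40 s$ ($x{\left(s \right)} = - 8 s 5 = - 8 \cdot 5 s = - 40 s$)
$Q = -6770$ ($Q = 7801 - 14571 = -6770$)
$\left(w{\left(x{\left(9 \right)} \right)} + r{\left(-49 \right)}\right) - Q = \left(\left(-40\right) 9 + 49\right) - -6770 = \left(-360 + 49\right) + 6770 = -311 + 6770 = 6459$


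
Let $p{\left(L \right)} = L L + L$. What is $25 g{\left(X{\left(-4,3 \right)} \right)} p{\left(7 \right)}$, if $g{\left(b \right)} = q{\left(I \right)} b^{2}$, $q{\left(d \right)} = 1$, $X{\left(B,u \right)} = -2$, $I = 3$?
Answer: $5600$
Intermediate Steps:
$p{\left(L \right)} = L + L^{2}$ ($p{\left(L \right)} = L^{2} + L = L + L^{2}$)
$g{\left(b \right)} = b^{2}$ ($g{\left(b \right)} = 1 b^{2} = b^{2}$)
$25 g{\left(X{\left(-4,3 \right)} \right)} p{\left(7 \right)} = 25 \left(-2\right)^{2} \cdot 7 \left(1 + 7\right) = 25 \cdot 4 \cdot 7 \cdot 8 = 100 \cdot 56 = 5600$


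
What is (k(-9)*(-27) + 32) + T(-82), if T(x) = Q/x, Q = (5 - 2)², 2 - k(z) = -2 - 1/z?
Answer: -5995/82 ≈ -73.110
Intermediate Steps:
k(z) = 4 + 1/z (k(z) = 2 - (-2 - 1/z) = 2 + (2 + 1/z) = 4 + 1/z)
Q = 9 (Q = 3² = 9)
T(x) = 9/x
(k(-9)*(-27) + 32) + T(-82) = ((4 + 1/(-9))*(-27) + 32) + 9/(-82) = ((4 - ⅑)*(-27) + 32) + 9*(-1/82) = ((35/9)*(-27) + 32) - 9/82 = (-105 + 32) - 9/82 = -73 - 9/82 = -5995/82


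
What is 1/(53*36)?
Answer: 1/1908 ≈ 0.00052411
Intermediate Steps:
1/(53*36) = 1/1908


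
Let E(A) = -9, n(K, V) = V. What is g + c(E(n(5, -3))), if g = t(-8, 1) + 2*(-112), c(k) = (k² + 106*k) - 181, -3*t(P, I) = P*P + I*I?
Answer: -3899/3 ≈ -1299.7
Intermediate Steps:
t(P, I) = -I²/3 - P²/3 (t(P, I) = -(P*P + I*I)/3 = -(P² + I²)/3 = -(I² + P²)/3 = -I²/3 - P²/3)
c(k) = -181 + k² + 106*k
g = -737/3 (g = (-⅓*1² - ⅓*(-8)²) + 2*(-112) = (-⅓*1 - ⅓*64) - 224 = (-⅓ - 64/3) - 224 = -65/3 - 224 = -737/3 ≈ -245.67)
g + c(E(n(5, -3))) = -737/3 + (-181 + (-9)² + 106*(-9)) = -737/3 + (-181 + 81 - 954) = -737/3 - 1054 = -3899/3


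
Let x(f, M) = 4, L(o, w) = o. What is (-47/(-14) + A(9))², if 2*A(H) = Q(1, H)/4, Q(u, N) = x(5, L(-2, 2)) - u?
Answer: 43681/3136 ≈ 13.929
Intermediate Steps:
Q(u, N) = 4 - u
A(H) = 3/8 (A(H) = ((4 - 1*1)/4)/2 = ((4 - 1)*(¼))/2 = (3*(¼))/2 = (½)*(¾) = 3/8)
(-47/(-14) + A(9))² = (-47/(-14) + 3/8)² = (-47*(-1/14) + 3/8)² = (47/14 + 3/8)² = (209/56)² = 43681/3136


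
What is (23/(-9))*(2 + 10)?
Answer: -92/3 ≈ -30.667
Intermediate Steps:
(23/(-9))*(2 + 10) = (23*(-1/9))*12 = -23/9*12 = -92/3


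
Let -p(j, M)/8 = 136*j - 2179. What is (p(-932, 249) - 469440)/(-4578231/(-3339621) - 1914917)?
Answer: -312815619828/1065848741371 ≈ -0.29349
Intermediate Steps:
p(j, M) = 17432 - 1088*j (p(j, M) = -8*(136*j - 2179) = -8*(-2179 + 136*j) = 17432 - 1088*j)
(p(-932, 249) - 469440)/(-4578231/(-3339621) - 1914917) = ((17432 - 1088*(-932)) - 469440)/(-4578231/(-3339621) - 1914917) = ((17432 + 1014016) - 469440)/(-4578231*(-1/3339621) - 1914917) = (1031448 - 469440)/(1526077/1113207 - 1914917) = 562008/(-2131697482742/1113207) = 562008*(-1113207/2131697482742) = -312815619828/1065848741371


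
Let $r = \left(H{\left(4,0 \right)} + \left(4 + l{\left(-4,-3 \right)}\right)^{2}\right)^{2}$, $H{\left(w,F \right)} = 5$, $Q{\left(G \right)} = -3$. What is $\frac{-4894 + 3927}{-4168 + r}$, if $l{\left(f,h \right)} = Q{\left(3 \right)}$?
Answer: $\frac{967}{4132} \approx 0.23403$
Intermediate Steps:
$l{\left(f,h \right)} = -3$
$r = 36$ ($r = \left(5 + \left(4 - 3\right)^{2}\right)^{2} = \left(5 + 1^{2}\right)^{2} = \left(5 + 1\right)^{2} = 6^{2} = 36$)
$\frac{-4894 + 3927}{-4168 + r} = \frac{-4894 + 3927}{-4168 + 36} = - \frac{967}{-4132} = \left(-967\right) \left(- \frac{1}{4132}\right) = \frac{967}{4132}$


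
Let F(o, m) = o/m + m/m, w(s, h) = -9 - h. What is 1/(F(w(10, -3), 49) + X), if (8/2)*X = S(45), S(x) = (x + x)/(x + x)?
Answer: 196/221 ≈ 0.88688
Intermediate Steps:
S(x) = 1 (S(x) = (2*x)/((2*x)) = (2*x)*(1/(2*x)) = 1)
X = ¼ (X = (¼)*1 = ¼ ≈ 0.25000)
F(o, m) = 1 + o/m (F(o, m) = o/m + 1 = 1 + o/m)
1/(F(w(10, -3), 49) + X) = 1/((49 + (-9 - 1*(-3)))/49 + ¼) = 1/((49 + (-9 + 3))/49 + ¼) = 1/((49 - 6)/49 + ¼) = 1/((1/49)*43 + ¼) = 1/(43/49 + ¼) = 1/(221/196) = 196/221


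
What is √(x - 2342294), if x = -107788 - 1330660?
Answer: 7*I*√77158 ≈ 1944.4*I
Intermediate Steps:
x = -1438448
√(x - 2342294) = √(-1438448 - 2342294) = √(-3780742) = 7*I*√77158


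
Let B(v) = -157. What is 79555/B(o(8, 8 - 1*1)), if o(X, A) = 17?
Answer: -79555/157 ≈ -506.72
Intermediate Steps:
79555/B(o(8, 8 - 1*1)) = 79555/(-157) = 79555*(-1/157) = -79555/157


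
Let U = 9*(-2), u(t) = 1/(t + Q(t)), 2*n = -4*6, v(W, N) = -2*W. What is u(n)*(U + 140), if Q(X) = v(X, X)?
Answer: 61/6 ≈ 10.167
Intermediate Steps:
Q(X) = -2*X
n = -12 (n = (-4*6)/2 = (1/2)*(-24) = -12)
u(t) = -1/t (u(t) = 1/(t - 2*t) = 1/(-t) = -1/t)
U = -18
u(n)*(U + 140) = (-1/(-12))*(-18 + 140) = -1*(-1/12)*122 = (1/12)*122 = 61/6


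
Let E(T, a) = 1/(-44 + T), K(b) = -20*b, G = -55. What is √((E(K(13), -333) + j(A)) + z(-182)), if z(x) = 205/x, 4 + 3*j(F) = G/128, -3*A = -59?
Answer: I*√1994536362/27664 ≈ 1.6144*I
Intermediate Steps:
A = 59/3 (A = -⅓*(-59) = 59/3 ≈ 19.667)
j(F) = -189/128 (j(F) = -4/3 + (-55/128)/3 = -4/3 + (-55*1/128)/3 = -4/3 + (⅓)*(-55/128) = -4/3 - 55/384 = -189/128)
√((E(K(13), -333) + j(A)) + z(-182)) = √((1/(-44 - 20*13) - 189/128) + 205/(-182)) = √((1/(-44 - 260) - 189/128) + 205*(-1/182)) = √((1/(-304) - 189/128) - 205/182) = √((-1/304 - 189/128) - 205/182) = √(-3599/2432 - 205/182) = √(-576789/221312) = I*√1994536362/27664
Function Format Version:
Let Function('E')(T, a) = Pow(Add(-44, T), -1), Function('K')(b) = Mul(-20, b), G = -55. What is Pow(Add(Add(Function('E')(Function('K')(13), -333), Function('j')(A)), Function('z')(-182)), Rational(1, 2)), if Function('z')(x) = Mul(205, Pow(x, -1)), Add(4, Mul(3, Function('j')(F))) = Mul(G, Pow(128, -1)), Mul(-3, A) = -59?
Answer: Mul(Rational(1, 27664), I, Pow(1994536362, Rational(1, 2))) ≈ Mul(1.6144, I)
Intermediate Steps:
A = Rational(59, 3) (A = Mul(Rational(-1, 3), -59) = Rational(59, 3) ≈ 19.667)
Function('j')(F) = Rational(-189, 128) (Function('j')(F) = Add(Rational(-4, 3), Mul(Rational(1, 3), Mul(-55, Pow(128, -1)))) = Add(Rational(-4, 3), Mul(Rational(1, 3), Mul(-55, Rational(1, 128)))) = Add(Rational(-4, 3), Mul(Rational(1, 3), Rational(-55, 128))) = Add(Rational(-4, 3), Rational(-55, 384)) = Rational(-189, 128))
Pow(Add(Add(Function('E')(Function('K')(13), -333), Function('j')(A)), Function('z')(-182)), Rational(1, 2)) = Pow(Add(Add(Pow(Add(-44, Mul(-20, 13)), -1), Rational(-189, 128)), Mul(205, Pow(-182, -1))), Rational(1, 2)) = Pow(Add(Add(Pow(Add(-44, -260), -1), Rational(-189, 128)), Mul(205, Rational(-1, 182))), Rational(1, 2)) = Pow(Add(Add(Pow(-304, -1), Rational(-189, 128)), Rational(-205, 182)), Rational(1, 2)) = Pow(Add(Add(Rational(-1, 304), Rational(-189, 128)), Rational(-205, 182)), Rational(1, 2)) = Pow(Add(Rational(-3599, 2432), Rational(-205, 182)), Rational(1, 2)) = Pow(Rational(-576789, 221312), Rational(1, 2)) = Mul(Rational(1, 27664), I, Pow(1994536362, Rational(1, 2)))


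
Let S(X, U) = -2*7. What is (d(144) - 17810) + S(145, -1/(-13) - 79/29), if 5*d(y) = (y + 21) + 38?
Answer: -88917/5 ≈ -17783.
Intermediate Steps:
S(X, U) = -14
d(y) = 59/5 + y/5 (d(y) = ((y + 21) + 38)/5 = ((21 + y) + 38)/5 = (59 + y)/5 = 59/5 + y/5)
(d(144) - 17810) + S(145, -1/(-13) - 79/29) = ((59/5 + (⅕)*144) - 17810) - 14 = ((59/5 + 144/5) - 17810) - 14 = (203/5 - 17810) - 14 = -88847/5 - 14 = -88917/5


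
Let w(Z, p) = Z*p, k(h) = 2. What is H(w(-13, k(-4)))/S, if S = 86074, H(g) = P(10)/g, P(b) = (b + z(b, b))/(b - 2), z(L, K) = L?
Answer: -5/4475848 ≈ -1.1171e-6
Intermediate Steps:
P(b) = 2*b/(-2 + b) (P(b) = (b + b)/(b - 2) = (2*b)/(-2 + b) = 2*b/(-2 + b))
H(g) = 5/(2*g) (H(g) = (2*10/(-2 + 10))/g = (2*10/8)/g = (2*10*(⅛))/g = 5/(2*g))
H(w(-13, k(-4)))/S = (5/(2*((-13*2))))/86074 = ((5/2)/(-26))*(1/86074) = ((5/2)*(-1/26))*(1/86074) = -5/52*1/86074 = -5/4475848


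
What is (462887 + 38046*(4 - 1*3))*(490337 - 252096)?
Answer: 119342778853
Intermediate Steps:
(462887 + 38046*(4 - 1*3))*(490337 - 252096) = (462887 + 38046*(4 - 3))*238241 = (462887 + 38046*1)*238241 = (462887 + 38046)*238241 = 500933*238241 = 119342778853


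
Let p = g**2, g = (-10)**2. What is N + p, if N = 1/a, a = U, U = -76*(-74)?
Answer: 56240001/5624 ≈ 10000.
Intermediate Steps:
U = 5624
a = 5624
g = 100
N = 1/5624 ≈ 0.00017781
p = 10000 (p = 100**2 = 10000)
N + p = 1/5624 + 10000 = 56240001/5624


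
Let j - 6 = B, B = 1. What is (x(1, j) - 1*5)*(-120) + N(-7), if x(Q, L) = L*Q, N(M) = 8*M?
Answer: -296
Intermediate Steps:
j = 7 (j = 6 + 1 = 7)
(x(1, j) - 1*5)*(-120) + N(-7) = (7*1 - 1*5)*(-120) + 8*(-7) = (7 - 5)*(-120) - 56 = 2*(-120) - 56 = -240 - 56 = -296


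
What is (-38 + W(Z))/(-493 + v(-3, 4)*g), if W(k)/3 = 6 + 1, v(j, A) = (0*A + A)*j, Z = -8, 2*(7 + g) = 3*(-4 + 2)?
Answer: 17/373 ≈ 0.045576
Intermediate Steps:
g = -10 (g = -7 + (3*(-4 + 2))/2 = -7 + (3*(-2))/2 = -7 + (1/2)*(-6) = -7 - 3 = -10)
v(j, A) = A*j (v(j, A) = (0 + A)*j = A*j)
W(k) = 21 (W(k) = 3*(6 + 1) = 3*7 = 21)
(-38 + W(Z))/(-493 + v(-3, 4)*g) = (-38 + 21)/(-493 + (4*(-3))*(-10)) = -17/(-493 - 12*(-10)) = -17/(-493 + 120) = -17/(-373) = -17*(-1/373) = 17/373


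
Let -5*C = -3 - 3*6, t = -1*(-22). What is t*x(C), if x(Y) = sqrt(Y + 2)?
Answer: 22*sqrt(155)/5 ≈ 54.780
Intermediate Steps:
t = 22
C = 21/5 (C = -(-3 - 3*6)/5 = -(-3 - 18)/5 = -1/5*(-21) = 21/5 ≈ 4.2000)
x(Y) = sqrt(2 + Y)
t*x(C) = 22*sqrt(2 + 21/5) = 22*sqrt(31/5) = 22*(sqrt(155)/5) = 22*sqrt(155)/5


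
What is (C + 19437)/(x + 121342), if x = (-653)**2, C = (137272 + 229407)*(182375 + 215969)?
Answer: 146064399013/547751 ≈ 2.6666e+5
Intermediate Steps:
C = 146064379576 (C = 366679*398344 = 146064379576)
x = 426409
(C + 19437)/(x + 121342) = (146064379576 + 19437)/(426409 + 121342) = 146064399013/547751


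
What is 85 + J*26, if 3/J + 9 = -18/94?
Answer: 5509/72 ≈ 76.514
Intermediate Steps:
J = -47/144 (J = 3/(-9 - 18/94) = 3/(-9 - 18*1/94) = 3/(-9 - 9/47) = 3/(-432/47) = 3*(-47/432) = -47/144 ≈ -0.32639)
85 + J*26 = 85 - 47/144*26 = 85 - 611/72 = 5509/72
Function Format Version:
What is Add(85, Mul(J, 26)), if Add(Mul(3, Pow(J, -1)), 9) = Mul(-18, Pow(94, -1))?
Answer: Rational(5509, 72) ≈ 76.514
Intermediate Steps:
J = Rational(-47, 144) (J = Mul(3, Pow(Add(-9, Mul(-18, Pow(94, -1))), -1)) = Mul(3, Pow(Add(-9, Mul(-18, Rational(1, 94))), -1)) = Mul(3, Pow(Add(-9, Rational(-9, 47)), -1)) = Mul(3, Pow(Rational(-432, 47), -1)) = Mul(3, Rational(-47, 432)) = Rational(-47, 144) ≈ -0.32639)
Add(85, Mul(J, 26)) = Add(85, Mul(Rational(-47, 144), 26)) = Add(85, Rational(-611, 72)) = Rational(5509, 72)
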